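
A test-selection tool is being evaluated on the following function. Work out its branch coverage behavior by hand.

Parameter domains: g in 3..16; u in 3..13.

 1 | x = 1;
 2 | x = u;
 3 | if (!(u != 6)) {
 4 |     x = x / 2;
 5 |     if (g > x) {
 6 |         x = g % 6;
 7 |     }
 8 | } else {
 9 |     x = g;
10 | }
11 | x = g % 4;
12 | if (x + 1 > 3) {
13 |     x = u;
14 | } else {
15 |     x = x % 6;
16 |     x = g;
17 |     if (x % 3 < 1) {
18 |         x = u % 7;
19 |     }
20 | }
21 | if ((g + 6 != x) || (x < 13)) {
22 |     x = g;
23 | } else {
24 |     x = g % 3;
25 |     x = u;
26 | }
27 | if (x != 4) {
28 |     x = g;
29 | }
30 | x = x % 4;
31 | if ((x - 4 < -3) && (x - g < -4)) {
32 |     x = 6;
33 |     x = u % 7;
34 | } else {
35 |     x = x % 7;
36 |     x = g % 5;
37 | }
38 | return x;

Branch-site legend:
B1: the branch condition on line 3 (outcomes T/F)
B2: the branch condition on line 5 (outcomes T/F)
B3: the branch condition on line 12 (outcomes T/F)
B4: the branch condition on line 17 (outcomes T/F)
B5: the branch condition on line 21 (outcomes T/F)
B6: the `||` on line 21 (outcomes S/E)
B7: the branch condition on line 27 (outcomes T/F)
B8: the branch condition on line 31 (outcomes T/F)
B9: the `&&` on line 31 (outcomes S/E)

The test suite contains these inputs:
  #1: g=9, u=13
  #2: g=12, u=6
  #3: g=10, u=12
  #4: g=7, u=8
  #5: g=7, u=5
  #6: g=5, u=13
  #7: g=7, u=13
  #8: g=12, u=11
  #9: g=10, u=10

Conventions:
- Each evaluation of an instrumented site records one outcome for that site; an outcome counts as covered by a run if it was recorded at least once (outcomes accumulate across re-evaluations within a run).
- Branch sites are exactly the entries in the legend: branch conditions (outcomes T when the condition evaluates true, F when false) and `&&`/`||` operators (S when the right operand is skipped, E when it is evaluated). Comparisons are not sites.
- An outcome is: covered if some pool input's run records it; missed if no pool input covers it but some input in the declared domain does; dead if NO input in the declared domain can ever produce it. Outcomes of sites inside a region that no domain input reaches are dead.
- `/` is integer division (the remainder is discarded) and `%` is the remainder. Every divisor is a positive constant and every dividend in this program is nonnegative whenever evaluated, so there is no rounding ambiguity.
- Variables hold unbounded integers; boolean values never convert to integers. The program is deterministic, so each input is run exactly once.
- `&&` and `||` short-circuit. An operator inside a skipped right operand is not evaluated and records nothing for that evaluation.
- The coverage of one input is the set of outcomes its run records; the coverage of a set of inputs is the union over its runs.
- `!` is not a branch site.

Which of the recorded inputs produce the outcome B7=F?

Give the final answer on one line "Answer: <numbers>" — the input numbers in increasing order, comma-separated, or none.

input #1 (g=9, u=13): does not produce B7=F
input #2 (g=12, u=6): does not produce B7=F
input #3 (g=10, u=12): does not produce B7=F
input #4 (g=7, u=8): does not produce B7=F
input #5 (g=7, u=5): does not produce B7=F
input #6 (g=5, u=13): does not produce B7=F
input #7 (g=7, u=13): does not produce B7=F
input #8 (g=12, u=11): does not produce B7=F
input #9 (g=10, u=10): does not produce B7=F

Answer: none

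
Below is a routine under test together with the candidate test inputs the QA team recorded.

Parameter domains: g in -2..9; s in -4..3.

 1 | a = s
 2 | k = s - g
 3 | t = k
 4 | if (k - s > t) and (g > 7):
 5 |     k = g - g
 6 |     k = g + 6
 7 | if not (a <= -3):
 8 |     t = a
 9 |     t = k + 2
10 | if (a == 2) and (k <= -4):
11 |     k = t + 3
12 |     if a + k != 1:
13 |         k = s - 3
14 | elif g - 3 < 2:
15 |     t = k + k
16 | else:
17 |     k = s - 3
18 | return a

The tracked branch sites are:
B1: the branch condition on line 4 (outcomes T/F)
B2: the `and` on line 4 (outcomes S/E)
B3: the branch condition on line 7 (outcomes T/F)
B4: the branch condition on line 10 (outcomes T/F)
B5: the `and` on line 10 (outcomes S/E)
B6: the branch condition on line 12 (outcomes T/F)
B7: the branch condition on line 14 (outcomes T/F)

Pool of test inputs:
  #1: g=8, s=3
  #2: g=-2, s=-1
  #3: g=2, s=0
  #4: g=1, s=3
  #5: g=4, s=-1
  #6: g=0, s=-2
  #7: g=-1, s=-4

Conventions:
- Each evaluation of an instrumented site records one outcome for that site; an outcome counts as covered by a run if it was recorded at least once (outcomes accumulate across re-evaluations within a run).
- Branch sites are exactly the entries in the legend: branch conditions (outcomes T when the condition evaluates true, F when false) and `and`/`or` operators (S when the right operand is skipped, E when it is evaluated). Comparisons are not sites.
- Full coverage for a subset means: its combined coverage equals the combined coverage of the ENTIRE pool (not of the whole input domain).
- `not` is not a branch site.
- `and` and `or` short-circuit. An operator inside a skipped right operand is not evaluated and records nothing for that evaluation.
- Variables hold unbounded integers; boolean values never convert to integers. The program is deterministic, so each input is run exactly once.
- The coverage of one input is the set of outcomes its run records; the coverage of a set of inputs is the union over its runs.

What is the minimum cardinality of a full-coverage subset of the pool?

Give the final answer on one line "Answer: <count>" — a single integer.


test 1 (g=8, s=3) fires B2->S, B1->F, B3->T, B5->S, B4->F, B7->F; hits B1=F, B2=S, B3=T, B4=F, B5=S, B7=F
test 2 (g=-2, s=-1) fires B2->E, B1->F, B3->T, B5->S, B4->F, B7->T; hits B1=F, B2=E, B3=T, B4=F, B5=S, B7=T
test 3 (g=2, s=0) fires B2->S, B1->F, B3->T, B5->S, B4->F, B7->T; hits B1=F, B2=S, B3=T, B4=F, B5=S, B7=T
test 4 (g=1, s=3) fires B2->S, B1->F, B3->T, B5->S, B4->F, B7->T; hits B1=F, B2=S, B3=T, B4=F, B5=S, B7=T
test 5 (g=4, s=-1) fires B2->E, B1->F, B3->T, B5->S, B4->F, B7->T; hits B1=F, B2=E, B3=T, B4=F, B5=S, B7=T
test 6 (g=0, s=-2) fires B2->E, B1->F, B3->T, B5->S, B4->F, B7->T; hits B1=F, B2=E, B3=T, B4=F, B5=S, B7=T
test 7 (g=-1, s=-4) fires B2->E, B1->F, B3->F, B5->S, B4->F, B7->T; hits B1=F, B2=E, B3=F, B4=F, B5=S, B7=T
the full pool covers 9 outcomes: B1=F, B2=S, B2=E, B3=T, B3=F, B4=F, B5=S, B7=T, B7=F
size 1 is not enough: best union over all size-1 subsets is 6/9
inputs {1, 7} (size 2) cover everything; no size-2 subset with a lexicographically smaller index list covers all 9
Answer: 2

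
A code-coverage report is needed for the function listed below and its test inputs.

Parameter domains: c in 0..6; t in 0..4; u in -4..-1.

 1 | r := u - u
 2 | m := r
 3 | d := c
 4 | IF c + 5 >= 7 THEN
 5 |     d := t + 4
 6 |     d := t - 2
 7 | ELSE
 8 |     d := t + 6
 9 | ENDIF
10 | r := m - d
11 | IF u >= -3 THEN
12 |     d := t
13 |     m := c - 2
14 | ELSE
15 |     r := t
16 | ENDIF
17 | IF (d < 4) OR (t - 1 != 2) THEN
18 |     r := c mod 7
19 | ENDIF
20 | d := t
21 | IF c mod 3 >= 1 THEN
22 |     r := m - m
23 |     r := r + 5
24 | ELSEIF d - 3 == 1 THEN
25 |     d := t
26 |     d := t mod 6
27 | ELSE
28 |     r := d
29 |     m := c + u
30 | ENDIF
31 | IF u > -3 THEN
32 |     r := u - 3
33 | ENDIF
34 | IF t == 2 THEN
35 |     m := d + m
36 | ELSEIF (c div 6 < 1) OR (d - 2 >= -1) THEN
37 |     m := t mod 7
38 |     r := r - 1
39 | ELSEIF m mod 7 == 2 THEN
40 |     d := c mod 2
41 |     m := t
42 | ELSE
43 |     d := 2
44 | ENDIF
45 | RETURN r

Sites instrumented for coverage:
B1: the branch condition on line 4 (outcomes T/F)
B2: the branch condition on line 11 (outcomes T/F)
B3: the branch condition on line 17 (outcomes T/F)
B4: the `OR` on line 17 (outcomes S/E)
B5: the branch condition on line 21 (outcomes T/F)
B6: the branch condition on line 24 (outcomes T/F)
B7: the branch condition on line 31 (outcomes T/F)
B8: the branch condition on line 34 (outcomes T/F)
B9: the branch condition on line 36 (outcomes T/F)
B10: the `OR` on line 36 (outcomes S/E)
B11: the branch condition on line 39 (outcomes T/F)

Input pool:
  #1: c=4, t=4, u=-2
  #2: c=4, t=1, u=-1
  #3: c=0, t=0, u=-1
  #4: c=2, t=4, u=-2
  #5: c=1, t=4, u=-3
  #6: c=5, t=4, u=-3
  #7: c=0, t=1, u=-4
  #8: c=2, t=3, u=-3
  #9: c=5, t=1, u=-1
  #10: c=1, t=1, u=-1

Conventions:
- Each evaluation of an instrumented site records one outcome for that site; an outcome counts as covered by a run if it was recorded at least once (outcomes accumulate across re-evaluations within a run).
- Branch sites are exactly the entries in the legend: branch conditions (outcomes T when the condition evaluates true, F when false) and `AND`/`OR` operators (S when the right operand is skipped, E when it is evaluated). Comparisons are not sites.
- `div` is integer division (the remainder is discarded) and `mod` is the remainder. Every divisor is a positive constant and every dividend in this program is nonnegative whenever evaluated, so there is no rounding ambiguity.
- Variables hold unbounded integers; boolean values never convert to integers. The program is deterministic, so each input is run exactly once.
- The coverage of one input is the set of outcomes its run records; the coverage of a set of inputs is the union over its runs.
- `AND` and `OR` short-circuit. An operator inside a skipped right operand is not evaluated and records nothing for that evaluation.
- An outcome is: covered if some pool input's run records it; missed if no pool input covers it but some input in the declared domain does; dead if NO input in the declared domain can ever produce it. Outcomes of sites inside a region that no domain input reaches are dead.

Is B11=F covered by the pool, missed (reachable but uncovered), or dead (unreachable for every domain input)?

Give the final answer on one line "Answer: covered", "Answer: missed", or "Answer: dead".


no pool input records B11=F
but domain input (c=6, t=0, u=-3) does record it -> reachable, so missed
Answer: missed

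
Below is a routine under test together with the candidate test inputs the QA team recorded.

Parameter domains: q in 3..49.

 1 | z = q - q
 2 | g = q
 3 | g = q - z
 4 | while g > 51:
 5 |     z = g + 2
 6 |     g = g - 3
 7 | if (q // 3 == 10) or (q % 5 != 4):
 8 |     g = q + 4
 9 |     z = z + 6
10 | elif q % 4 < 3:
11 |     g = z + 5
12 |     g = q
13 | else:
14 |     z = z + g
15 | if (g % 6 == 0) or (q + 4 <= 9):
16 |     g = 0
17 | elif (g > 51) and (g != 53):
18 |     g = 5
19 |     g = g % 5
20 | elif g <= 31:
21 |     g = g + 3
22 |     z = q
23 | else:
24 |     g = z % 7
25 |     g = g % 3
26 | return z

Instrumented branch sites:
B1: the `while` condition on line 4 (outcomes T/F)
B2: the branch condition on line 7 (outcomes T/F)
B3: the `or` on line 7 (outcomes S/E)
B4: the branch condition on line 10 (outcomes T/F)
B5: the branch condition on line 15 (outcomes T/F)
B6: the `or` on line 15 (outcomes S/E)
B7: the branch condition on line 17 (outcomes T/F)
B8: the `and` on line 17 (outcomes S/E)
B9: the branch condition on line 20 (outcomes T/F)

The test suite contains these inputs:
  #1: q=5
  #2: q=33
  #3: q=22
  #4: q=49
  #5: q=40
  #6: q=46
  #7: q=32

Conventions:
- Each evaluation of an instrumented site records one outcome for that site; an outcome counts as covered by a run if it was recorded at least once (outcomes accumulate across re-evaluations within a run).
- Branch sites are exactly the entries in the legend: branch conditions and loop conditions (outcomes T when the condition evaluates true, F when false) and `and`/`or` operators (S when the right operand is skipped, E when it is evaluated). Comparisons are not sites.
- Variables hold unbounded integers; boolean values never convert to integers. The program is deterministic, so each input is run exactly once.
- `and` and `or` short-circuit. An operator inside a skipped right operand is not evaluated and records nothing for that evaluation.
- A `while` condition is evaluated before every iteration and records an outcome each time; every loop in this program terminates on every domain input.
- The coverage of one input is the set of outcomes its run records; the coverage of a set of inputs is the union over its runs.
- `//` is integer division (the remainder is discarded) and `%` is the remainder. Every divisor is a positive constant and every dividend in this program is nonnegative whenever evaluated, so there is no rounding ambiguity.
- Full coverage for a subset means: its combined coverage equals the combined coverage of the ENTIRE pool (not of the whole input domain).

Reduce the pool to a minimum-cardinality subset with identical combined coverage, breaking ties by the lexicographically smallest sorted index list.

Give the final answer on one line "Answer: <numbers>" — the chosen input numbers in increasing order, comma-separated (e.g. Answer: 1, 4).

test 1 (q=5) hits B1=F, B2=T, B3=E, B5=T, B6=E
test 2 (q=33) hits B1=F, B2=T, B3=E, B5=F, B6=E, B7=F, B8=S, B9=F
test 3 (q=22) hits B1=F, B2=T, B3=E, B5=F, B6=E, B7=F, B8=S, B9=T
test 4 (q=49) hits B1=F, B2=F, B3=E, B4=T, B5=F, B6=E, B7=F, B8=S, B9=F
test 5 (q=40) hits B1=F, B2=T, B3=E, B5=F, B6=E, B7=F, B8=S, B9=F
test 6 (q=46) hits B1=F, B2=T, B3=E, B5=F, B6=E, B7=F, B8=S, B9=F
test 7 (q=32) hits B1=F, B2=T, B3=S, B5=T, B6=S
pool-wide coverage (14 outcomes): B1=F, B2=T, B2=F, B3=S, B3=E, B4=T, B5=T, B5=F, B6=S, B6=E, B7=F, B8=S, B9=T, B9=F
checked all size-1 subsets: none covers 14 outcomes (max 9/14)
checked all size-2 subsets: none covers 14 outcomes (max 13/14)
size 3: inputs {3, 4, 7} cover all 14 outcomes, and no lexicographically smaller subset of this size does

Answer: 3, 4, 7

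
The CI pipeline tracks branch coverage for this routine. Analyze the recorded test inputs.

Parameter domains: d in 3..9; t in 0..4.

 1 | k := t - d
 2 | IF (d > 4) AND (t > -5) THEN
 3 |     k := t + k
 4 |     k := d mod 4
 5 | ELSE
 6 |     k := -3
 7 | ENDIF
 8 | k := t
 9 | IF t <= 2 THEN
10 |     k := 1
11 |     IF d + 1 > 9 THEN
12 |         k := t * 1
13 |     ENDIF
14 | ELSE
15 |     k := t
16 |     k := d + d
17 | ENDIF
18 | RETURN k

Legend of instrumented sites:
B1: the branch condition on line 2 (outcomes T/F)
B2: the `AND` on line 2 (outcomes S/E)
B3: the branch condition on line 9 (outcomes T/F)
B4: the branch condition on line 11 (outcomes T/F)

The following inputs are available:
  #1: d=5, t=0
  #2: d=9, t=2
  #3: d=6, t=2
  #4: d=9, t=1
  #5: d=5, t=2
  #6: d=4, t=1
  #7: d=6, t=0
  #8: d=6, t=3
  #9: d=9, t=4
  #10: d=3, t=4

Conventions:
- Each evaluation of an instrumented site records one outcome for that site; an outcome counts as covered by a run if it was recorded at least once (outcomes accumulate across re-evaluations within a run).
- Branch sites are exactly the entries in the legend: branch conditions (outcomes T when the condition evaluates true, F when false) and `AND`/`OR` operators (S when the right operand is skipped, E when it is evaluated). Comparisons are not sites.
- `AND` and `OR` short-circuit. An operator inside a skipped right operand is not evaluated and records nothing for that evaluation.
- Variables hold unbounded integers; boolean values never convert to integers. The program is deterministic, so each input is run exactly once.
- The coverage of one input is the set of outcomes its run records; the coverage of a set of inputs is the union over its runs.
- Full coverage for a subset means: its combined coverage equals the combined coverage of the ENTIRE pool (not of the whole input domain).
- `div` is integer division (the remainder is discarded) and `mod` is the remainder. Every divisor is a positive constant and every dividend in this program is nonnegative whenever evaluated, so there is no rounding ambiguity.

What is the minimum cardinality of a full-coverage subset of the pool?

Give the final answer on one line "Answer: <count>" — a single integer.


#1 (d=5, t=0) -> B2->E, B1->T, B3->T, B4->F; covered: B1=T, B2=E, B3=T, B4=F
#2 (d=9, t=2) -> B2->E, B1->T, B3->T, B4->T; covered: B1=T, B2=E, B3=T, B4=T
#3 (d=6, t=2) -> B2->E, B1->T, B3->T, B4->F; covered: B1=T, B2=E, B3=T, B4=F
#4 (d=9, t=1) -> B2->E, B1->T, B3->T, B4->T; covered: B1=T, B2=E, B3=T, B4=T
#5 (d=5, t=2) -> B2->E, B1->T, B3->T, B4->F; covered: B1=T, B2=E, B3=T, B4=F
#6 (d=4, t=1) -> B2->S, B1->F, B3->T, B4->F; covered: B1=F, B2=S, B3=T, B4=F
#7 (d=6, t=0) -> B2->E, B1->T, B3->T, B4->F; covered: B1=T, B2=E, B3=T, B4=F
#8 (d=6, t=3) -> B2->E, B1->T, B3->F; covered: B1=T, B2=E, B3=F
#9 (d=9, t=4) -> B2->E, B1->T, B3->F; covered: B1=T, B2=E, B3=F
#10 (d=3, t=4) -> B2->S, B1->F, B3->F; covered: B1=F, B2=S, B3=F
together the pool reaches 8 outcomes: B1=T, B1=F, B2=S, B2=E, B3=T, B3=F, B4=T, B4=F
no size-1 subset reaches all 8 outcomes (best union: 4/8)
no size-2 subset reaches all 8 outcomes (best union: 7/8)
at size 3, {1, 2, 10} reaches all 8 outcomes; every lexicographically earlier size-3 subset fails
Answer: 3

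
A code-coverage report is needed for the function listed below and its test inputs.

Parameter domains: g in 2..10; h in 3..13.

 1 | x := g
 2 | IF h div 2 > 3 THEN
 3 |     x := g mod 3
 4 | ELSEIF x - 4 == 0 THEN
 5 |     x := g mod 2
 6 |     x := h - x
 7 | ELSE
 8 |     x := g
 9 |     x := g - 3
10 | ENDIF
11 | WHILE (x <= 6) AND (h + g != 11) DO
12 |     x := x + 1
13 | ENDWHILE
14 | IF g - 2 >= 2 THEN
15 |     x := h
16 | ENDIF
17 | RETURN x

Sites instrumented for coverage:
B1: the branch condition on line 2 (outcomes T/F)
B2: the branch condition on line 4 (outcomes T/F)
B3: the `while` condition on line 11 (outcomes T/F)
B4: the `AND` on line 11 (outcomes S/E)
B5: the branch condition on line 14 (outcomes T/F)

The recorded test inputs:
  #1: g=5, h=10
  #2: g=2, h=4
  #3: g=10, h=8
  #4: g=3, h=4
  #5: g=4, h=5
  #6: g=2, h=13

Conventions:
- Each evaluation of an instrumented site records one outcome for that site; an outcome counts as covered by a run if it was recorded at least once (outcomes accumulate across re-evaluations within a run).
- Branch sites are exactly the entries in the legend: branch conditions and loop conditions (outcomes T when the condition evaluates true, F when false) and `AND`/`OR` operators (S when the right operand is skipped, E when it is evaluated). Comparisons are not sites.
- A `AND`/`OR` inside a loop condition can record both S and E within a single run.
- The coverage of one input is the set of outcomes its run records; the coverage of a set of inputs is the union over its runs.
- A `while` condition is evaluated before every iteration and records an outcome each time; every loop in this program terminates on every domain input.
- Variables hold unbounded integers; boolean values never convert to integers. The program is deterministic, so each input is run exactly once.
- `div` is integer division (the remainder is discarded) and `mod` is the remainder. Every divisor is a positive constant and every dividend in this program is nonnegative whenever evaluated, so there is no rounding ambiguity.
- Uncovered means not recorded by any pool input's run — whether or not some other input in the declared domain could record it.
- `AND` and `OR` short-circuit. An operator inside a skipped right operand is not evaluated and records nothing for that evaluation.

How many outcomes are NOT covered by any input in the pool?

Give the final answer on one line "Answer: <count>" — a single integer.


run #1 (g=5, h=10) records B1=T, B3=T, B3=F, B4=S, B4=E, B5=T
run #2 (g=2, h=4) records B1=F, B2=F, B3=T, B3=F, B4=S, B4=E, B5=F
run #3 (g=10, h=8) records B1=T, B3=T, B3=F, B4=S, B4=E, B5=T
run #4 (g=3, h=4) records B1=F, B2=F, B3=T, B3=F, B4=S, B4=E, B5=F
run #5 (g=4, h=5) records B1=F, B2=T, B3=T, B3=F, B4=S, B4=E, B5=T
run #6 (g=2, h=13) records B1=T, B3=T, B3=F, B4=S, B4=E, B5=F
union over the pool: B1=T, B1=F, B2=T, B2=F, B3=T, B3=F, B4=S, B4=E, B5=T, B5=F
uncovered (0 of 10): none
Answer: 0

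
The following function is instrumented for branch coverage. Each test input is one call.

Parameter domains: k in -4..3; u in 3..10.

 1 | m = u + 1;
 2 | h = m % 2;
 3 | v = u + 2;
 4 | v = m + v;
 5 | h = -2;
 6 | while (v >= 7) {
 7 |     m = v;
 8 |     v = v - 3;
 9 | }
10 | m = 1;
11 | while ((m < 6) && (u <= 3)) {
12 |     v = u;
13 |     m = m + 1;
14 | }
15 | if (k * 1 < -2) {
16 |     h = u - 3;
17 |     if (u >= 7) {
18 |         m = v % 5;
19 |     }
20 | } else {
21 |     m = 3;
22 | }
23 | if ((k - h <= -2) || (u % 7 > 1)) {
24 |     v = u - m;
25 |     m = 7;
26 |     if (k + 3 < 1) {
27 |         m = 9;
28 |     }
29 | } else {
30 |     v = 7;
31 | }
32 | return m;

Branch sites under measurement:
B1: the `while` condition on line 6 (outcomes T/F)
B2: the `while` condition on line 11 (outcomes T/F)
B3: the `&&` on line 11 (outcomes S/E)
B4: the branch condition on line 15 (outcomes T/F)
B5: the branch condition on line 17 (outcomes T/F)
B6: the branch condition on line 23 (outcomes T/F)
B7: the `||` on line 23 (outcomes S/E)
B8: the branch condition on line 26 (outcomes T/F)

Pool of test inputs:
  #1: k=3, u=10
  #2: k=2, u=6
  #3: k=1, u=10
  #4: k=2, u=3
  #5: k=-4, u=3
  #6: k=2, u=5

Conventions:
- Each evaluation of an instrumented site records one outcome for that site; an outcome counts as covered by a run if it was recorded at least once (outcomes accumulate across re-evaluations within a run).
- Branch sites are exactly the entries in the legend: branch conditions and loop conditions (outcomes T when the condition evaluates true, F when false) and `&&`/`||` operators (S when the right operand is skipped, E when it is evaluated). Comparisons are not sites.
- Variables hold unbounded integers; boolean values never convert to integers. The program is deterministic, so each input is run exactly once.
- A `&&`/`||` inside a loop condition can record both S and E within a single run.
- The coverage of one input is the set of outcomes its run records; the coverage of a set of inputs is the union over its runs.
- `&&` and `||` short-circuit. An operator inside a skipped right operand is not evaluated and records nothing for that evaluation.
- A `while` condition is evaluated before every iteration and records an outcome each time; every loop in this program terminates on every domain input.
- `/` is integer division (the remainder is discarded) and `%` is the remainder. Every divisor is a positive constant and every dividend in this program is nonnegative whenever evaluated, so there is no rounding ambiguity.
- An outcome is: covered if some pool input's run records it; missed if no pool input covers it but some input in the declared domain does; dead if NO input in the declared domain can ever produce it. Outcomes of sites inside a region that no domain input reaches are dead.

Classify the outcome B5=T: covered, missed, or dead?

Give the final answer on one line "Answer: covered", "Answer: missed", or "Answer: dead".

no pool input records B5=T
but domain input (k=-4, u=7) does record it -> reachable, so missed

Answer: missed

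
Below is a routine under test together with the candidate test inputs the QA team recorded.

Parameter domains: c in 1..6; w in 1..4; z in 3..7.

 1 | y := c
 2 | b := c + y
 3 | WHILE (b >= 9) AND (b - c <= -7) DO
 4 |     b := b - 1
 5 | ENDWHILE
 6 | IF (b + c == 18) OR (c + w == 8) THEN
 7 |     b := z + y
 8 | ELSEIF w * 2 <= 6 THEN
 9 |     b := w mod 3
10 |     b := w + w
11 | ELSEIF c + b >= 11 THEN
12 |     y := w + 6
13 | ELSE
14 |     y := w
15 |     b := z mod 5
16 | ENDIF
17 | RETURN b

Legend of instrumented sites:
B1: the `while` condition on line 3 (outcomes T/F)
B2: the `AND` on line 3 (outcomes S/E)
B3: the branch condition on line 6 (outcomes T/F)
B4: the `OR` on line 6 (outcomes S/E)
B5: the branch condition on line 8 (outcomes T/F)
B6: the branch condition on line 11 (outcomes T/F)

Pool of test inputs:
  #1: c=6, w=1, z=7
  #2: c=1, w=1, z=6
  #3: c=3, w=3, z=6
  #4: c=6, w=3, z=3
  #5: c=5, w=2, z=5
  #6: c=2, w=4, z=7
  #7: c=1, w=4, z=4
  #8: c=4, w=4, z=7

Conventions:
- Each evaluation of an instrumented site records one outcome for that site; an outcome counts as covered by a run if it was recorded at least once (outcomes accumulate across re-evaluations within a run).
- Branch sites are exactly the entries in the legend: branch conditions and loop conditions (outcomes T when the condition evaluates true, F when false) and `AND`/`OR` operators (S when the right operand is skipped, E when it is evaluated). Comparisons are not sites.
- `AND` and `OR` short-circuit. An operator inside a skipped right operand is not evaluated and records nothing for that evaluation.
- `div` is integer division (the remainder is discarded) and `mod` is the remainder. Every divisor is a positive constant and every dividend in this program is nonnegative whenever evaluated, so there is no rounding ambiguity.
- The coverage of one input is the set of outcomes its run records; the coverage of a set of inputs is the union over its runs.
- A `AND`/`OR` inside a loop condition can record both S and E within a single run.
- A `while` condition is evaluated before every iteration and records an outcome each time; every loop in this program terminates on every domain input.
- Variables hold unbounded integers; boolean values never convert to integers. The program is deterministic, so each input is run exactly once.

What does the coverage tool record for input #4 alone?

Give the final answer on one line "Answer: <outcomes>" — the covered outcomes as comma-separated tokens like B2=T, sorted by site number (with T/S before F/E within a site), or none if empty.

Running input #4 (c=6, w=3, z=3), event by event:
  B2->E, B1->F, B4->S, B3->T
distinct outcomes covered: B1=F, B2=E, B3=T, B4=S

Answer: B1=F, B2=E, B3=T, B4=S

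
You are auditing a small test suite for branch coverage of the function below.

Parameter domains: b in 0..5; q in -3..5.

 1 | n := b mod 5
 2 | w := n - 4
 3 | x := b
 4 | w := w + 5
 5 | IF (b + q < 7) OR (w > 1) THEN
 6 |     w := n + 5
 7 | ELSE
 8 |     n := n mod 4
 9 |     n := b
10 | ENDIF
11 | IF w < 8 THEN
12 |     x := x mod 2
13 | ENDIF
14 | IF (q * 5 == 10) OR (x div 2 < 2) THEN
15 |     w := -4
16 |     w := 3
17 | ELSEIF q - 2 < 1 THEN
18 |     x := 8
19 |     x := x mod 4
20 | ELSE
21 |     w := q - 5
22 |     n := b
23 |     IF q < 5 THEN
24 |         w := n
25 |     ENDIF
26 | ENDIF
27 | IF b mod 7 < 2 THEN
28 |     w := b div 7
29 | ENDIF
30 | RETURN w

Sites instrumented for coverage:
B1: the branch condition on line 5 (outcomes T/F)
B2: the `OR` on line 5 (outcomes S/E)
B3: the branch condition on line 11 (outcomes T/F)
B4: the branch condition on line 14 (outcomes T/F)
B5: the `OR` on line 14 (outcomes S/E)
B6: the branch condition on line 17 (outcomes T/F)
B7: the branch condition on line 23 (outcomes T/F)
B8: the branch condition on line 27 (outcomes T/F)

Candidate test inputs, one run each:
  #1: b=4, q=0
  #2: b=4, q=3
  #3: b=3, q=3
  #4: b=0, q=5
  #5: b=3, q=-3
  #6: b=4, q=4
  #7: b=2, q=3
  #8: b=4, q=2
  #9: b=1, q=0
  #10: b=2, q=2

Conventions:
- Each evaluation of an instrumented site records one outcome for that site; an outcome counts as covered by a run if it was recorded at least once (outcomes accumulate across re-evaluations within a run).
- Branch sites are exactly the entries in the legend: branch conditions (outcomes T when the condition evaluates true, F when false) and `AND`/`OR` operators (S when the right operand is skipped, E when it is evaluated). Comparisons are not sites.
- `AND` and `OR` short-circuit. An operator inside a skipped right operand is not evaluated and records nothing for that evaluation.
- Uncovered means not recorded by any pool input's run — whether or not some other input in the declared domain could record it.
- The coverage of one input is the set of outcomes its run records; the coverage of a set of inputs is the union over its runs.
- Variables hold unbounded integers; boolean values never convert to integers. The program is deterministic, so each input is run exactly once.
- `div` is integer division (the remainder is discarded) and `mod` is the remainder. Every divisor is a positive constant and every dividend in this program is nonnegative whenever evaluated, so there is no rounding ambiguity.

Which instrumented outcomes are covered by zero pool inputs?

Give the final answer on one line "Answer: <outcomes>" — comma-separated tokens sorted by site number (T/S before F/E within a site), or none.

test 1 (b=4, q=0) hits B1=T, B2=S, B3=F, B4=F, B5=E, B6=T, B8=F
test 2 (b=4, q=3) hits B1=T, B2=E, B3=F, B4=F, B5=E, B6=F, B7=T, B8=F
test 3 (b=3, q=3) hits B1=T, B2=S, B3=F, B4=T, B5=E, B8=F
test 4 (b=0, q=5) hits B1=T, B2=S, B3=T, B4=T, B5=E, B8=T
test 5 (b=3, q=-3) hits B1=T, B2=S, B3=F, B4=T, B5=E, B8=F
test 6 (b=4, q=4) hits B1=T, B2=E, B3=F, B4=F, B5=E, B6=F, B7=T, B8=F
test 7 (b=2, q=3) hits B1=T, B2=S, B3=T, B4=T, B5=E, B8=F
test 8 (b=4, q=2) hits B1=T, B2=S, B3=F, B4=T, B5=S, B8=F
test 9 (b=1, q=0) hits B1=T, B2=S, B3=T, B4=T, B5=E, B8=T
test 10 (b=2, q=2) hits B1=T, B2=S, B3=T, B4=T, B5=S, B8=F
union over the pool: B1=T, B2=S, B2=E, B3=T, B3=F, B4=T, B4=F, B5=S, B5=E, B6=T, B6=F, B7=T, B8=T, B8=F
uncovered (2 of 16): B1=F, B7=F

Answer: B1=F, B7=F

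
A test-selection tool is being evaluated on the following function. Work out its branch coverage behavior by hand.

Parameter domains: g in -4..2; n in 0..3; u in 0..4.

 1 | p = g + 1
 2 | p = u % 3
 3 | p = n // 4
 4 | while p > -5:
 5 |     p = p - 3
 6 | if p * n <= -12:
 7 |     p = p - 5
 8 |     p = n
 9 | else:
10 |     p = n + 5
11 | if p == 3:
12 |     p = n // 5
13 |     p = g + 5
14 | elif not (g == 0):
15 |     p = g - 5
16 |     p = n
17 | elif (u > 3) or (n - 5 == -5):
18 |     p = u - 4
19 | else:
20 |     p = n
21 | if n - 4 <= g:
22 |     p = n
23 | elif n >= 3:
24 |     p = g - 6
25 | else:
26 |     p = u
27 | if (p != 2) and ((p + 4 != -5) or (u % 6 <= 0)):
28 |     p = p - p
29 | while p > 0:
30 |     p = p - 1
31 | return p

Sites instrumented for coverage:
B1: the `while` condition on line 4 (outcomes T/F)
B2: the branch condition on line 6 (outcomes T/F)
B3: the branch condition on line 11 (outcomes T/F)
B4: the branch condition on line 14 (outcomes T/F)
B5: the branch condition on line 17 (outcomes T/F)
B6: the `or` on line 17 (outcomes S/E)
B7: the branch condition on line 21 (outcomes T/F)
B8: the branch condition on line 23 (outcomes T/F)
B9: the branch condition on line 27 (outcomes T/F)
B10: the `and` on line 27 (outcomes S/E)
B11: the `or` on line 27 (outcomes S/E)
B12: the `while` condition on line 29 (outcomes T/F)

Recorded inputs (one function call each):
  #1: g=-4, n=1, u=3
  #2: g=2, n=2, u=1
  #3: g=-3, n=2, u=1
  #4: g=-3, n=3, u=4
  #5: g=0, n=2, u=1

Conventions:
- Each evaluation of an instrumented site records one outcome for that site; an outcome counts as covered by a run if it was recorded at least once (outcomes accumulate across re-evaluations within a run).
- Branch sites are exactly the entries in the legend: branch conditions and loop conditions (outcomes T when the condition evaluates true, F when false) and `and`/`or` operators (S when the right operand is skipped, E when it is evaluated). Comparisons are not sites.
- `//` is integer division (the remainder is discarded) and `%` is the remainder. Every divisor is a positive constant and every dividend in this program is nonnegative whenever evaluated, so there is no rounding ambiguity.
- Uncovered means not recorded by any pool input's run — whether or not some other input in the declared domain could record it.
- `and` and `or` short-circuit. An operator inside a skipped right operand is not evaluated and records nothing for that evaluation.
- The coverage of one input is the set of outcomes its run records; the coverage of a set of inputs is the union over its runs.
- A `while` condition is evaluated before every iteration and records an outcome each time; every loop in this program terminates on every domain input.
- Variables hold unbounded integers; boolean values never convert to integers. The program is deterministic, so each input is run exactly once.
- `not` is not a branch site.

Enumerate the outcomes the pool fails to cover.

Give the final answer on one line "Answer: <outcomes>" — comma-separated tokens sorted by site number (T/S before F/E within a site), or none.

#1 (g=-4, n=1, u=3) -> B1->T, B1->T, B1->F, B2->F, B3->F, B4->T, B7->F, B8->F, B10->E, B11->S, B9->T, B12->F; covered: B1=T, B1=F, B2=F, B3=F, B4=T, B7=F, B8=F, B9=T, B10=E, B11=S, B12=F
#2 (g=2, n=2, u=1) -> B1->T, B1->T, B1->F, B2->T, B3->F, B4->T, B7->T, B10->S, B9->F, B12->T, B12->T, B12->F; covered: B1=T, B1=F, B2=T, B3=F, B4=T, B7=T, B9=F, B10=S, B12=T, B12=F
#3 (g=-3, n=2, u=1) -> B1->T, B1->T, B1->F, B2->T, B3->F, B4->T, B7->F, B8->F, B10->E, B11->S, B9->T, B12->F; covered: B1=T, B1=F, B2=T, B3=F, B4=T, B7=F, B8=F, B9=T, B10=E, B11=S, B12=F
#4 (g=-3, n=3, u=4) -> B1->T, B1->T, B1->F, B2->T, B3->T, B7->F, B8->T, B10->E, B11->E, B9->F, B12->F; covered: B1=T, B1=F, B2=T, B3=T, B7=F, B8=T, B9=F, B10=E, B11=E, B12=F
#5 (g=0, n=2, u=1) -> B1->T, B1->T, B1->F, B2->T, B3->F, B4->F, B6->E, B5->F, B7->T, B10->S, B9->F, B12->T, B12->T, B12->F; covered: B1=T, B1=F, B2=T, B3=F, B4=F, B5=F, B6=E, B7=T, B9=F, B10=S, B12=T, B12=F
union over the pool: B1=T, B1=F, B2=T, B2=F, B3=T, B3=F, B4=T, B4=F, B5=F, B6=E, B7=T, B7=F, B8=T, B8=F, B9=T, B9=F, B10=S, B10=E, B11=S, B11=E, B12=T, B12=F
uncovered (2 of 24): B5=T, B6=S

Answer: B5=T, B6=S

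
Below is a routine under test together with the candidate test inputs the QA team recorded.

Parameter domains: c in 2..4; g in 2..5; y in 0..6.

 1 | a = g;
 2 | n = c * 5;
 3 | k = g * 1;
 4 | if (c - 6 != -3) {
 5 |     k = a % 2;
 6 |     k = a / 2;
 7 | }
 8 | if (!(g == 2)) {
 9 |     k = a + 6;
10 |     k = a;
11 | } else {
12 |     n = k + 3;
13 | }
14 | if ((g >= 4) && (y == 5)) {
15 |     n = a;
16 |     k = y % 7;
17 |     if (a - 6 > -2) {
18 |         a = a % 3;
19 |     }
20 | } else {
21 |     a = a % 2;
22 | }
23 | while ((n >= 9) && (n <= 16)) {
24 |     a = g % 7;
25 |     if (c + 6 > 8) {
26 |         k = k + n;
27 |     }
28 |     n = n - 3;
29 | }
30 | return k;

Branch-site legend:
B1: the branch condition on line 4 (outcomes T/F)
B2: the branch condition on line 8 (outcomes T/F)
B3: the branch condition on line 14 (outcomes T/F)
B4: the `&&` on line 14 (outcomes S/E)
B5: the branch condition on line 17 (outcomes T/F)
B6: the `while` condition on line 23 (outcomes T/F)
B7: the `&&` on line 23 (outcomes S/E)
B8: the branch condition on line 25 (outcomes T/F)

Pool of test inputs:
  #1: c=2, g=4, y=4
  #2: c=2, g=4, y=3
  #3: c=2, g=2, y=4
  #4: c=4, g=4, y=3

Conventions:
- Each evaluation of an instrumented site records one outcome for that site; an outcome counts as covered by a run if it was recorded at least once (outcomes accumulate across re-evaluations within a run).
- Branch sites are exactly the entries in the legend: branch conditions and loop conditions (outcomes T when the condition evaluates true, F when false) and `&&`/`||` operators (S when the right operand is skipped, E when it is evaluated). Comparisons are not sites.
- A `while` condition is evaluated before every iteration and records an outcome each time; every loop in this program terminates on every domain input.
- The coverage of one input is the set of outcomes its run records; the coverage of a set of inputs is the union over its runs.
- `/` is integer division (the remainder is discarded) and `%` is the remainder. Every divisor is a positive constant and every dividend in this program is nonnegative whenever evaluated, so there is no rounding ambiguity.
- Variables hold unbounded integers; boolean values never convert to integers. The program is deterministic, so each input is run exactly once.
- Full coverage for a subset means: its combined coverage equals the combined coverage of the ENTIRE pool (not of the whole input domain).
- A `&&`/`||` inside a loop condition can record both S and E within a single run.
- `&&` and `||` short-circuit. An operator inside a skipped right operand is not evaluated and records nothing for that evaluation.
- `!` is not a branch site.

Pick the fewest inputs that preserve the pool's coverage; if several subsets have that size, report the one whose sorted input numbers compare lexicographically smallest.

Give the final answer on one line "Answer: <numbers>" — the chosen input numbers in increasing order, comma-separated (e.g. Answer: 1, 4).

test 1 (c=2, g=4, y=4) fires B1->T, B2->T, B4->E, B3->F, B7->E, B6->T, B8->F, B7->S, B6->F; hits B1=T, B2=T, B3=F, B4=E, B6=T, B6=F, B7=S, B7=E, B8=F
test 2 (c=2, g=4, y=3) fires B1->T, B2->T, B4->E, B3->F, B7->E, B6->T, B8->F, B7->S, B6->F; hits B1=T, B2=T, B3=F, B4=E, B6=T, B6=F, B7=S, B7=E, B8=F
test 3 (c=2, g=2, y=4) fires B1->T, B2->F, B4->S, B3->F, B7->S, B6->F; hits B1=T, B2=F, B3=F, B4=S, B6=F, B7=S
test 4 (c=4, g=4, y=3) fires B1->T, B2->T, B4->E, B3->F, B7->E, B6->F; hits B1=T, B2=T, B3=F, B4=E, B6=F, B7=E
the full pool covers 11 outcomes: B1=T, B2=T, B2=F, B3=F, B4=S, B4=E, B6=T, B6=F, B7=S, B7=E, B8=F
checked all size-1 subsets: none covers 11 outcomes (max 9/11)
at size 2, {1, 3} reaches all 11 outcomes; every lexicographically earlier size-2 subset fails

Answer: 1, 3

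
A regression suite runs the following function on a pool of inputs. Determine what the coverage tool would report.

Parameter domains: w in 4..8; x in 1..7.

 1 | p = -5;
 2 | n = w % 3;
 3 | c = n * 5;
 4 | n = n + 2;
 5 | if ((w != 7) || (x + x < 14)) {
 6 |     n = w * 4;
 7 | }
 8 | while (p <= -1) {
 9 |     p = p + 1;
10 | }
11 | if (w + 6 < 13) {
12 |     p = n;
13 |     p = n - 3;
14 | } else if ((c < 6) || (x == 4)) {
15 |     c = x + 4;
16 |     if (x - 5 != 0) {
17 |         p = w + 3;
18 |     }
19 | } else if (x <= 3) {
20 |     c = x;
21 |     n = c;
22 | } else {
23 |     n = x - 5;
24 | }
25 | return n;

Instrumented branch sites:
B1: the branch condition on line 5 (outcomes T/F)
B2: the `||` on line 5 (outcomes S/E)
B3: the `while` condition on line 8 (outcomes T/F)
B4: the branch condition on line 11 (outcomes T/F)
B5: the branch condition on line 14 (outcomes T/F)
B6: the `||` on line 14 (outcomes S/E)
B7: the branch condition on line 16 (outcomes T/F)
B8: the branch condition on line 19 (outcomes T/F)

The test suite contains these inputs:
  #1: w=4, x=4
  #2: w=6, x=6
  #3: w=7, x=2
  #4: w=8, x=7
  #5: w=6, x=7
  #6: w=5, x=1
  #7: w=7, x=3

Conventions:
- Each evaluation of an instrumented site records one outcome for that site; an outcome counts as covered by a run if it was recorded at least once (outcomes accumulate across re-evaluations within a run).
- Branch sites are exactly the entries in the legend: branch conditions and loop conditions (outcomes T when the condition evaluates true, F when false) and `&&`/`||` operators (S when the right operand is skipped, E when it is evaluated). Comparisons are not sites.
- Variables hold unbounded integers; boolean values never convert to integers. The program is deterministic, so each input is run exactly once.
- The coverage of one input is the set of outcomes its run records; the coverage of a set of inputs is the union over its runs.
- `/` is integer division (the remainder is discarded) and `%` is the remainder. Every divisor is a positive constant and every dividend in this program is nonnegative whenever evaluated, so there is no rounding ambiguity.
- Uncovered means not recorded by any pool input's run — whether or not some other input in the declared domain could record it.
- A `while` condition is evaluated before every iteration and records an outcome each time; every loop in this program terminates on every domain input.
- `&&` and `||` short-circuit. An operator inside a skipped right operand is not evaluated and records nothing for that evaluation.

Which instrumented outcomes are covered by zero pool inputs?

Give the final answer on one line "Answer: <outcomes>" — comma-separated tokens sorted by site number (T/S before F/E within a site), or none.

#1 (w=4, x=4) -> B2->S, B1->T, B3->T, B3->T, B3->T, B3->T, B3->T, B3->F, B4->T; covered: B1=T, B2=S, B3=T, B3=F, B4=T
#2 (w=6, x=6) -> B2->S, B1->T, B3->T, B3->T, B3->T, B3->T, B3->T, B3->F, B4->T; covered: B1=T, B2=S, B3=T, B3=F, B4=T
#3 (w=7, x=2) -> B2->E, B1->T, B3->T, B3->T, B3->T, B3->T, B3->T, B3->F, B4->F, B6->S, B5->T, B7->T; covered: B1=T, B2=E, B3=T, B3=F, B4=F, B5=T, B6=S, B7=T
#4 (w=8, x=7) -> B2->S, B1->T, B3->T, B3->T, B3->T, B3->T, B3->T, B3->F, B4->F, B6->E, B5->F, B8->F; covered: B1=T, B2=S, B3=T, B3=F, B4=F, B5=F, B6=E, B8=F
#5 (w=6, x=7) -> B2->S, B1->T, B3->T, B3->T, B3->T, B3->T, B3->T, B3->F, B4->T; covered: B1=T, B2=S, B3=T, B3=F, B4=T
#6 (w=5, x=1) -> B2->S, B1->T, B3->T, B3->T, B3->T, B3->T, B3->T, B3->F, B4->T; covered: B1=T, B2=S, B3=T, B3=F, B4=T
#7 (w=7, x=3) -> B2->E, B1->T, B3->T, B3->T, B3->T, B3->T, B3->T, B3->F, B4->F, B6->S, B5->T, B7->T; covered: B1=T, B2=E, B3=T, B3=F, B4=F, B5=T, B6=S, B7=T
union over the pool: B1=T, B2=S, B2=E, B3=T, B3=F, B4=T, B4=F, B5=T, B5=F, B6=S, B6=E, B7=T, B8=F
uncovered (3 of 16): B1=F, B7=F, B8=T

Answer: B1=F, B7=F, B8=T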